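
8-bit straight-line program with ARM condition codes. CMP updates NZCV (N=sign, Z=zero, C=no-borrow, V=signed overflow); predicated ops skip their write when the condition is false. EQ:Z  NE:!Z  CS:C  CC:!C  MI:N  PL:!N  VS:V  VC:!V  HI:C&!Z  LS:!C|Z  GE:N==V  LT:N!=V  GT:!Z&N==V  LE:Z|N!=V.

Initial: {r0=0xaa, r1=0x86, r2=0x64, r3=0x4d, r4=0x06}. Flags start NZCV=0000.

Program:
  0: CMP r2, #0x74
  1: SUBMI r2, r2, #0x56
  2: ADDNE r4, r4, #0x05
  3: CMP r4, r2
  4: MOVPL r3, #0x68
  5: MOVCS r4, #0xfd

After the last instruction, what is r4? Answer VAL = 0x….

[0] flags=1000 → (cmp)
[1] flags=1000 MI?T → r2=0x0e
[2] flags=1000 NE?T → r4=0x0b
[3] flags=1000 → (cmp)
[4] flags=1000 PL?F → skip
[5] flags=1000 CS?F → skip

VAL = 0x0b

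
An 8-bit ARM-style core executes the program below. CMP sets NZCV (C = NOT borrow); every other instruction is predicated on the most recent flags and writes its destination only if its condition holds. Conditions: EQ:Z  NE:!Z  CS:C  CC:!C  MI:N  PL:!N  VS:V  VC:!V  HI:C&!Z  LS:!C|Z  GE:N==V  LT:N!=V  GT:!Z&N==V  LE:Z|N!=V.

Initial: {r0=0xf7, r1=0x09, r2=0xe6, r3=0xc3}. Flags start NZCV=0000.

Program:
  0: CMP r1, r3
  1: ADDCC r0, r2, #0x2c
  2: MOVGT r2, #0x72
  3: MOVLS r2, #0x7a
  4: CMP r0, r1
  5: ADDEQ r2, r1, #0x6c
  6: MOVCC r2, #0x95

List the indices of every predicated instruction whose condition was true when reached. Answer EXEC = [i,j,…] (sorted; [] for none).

[0] flags=0000 → (cmp)
[1] flags=0000 CC?T → r0=0x12
[2] flags=0000 GT?T → r2=0x72
[3] flags=0000 LS?T → r2=0x7a
[4] flags=0010 → (cmp)
[5] flags=0010 EQ?F → skip
[6] flags=0010 CC?F → skip

EXEC = [1,2,3]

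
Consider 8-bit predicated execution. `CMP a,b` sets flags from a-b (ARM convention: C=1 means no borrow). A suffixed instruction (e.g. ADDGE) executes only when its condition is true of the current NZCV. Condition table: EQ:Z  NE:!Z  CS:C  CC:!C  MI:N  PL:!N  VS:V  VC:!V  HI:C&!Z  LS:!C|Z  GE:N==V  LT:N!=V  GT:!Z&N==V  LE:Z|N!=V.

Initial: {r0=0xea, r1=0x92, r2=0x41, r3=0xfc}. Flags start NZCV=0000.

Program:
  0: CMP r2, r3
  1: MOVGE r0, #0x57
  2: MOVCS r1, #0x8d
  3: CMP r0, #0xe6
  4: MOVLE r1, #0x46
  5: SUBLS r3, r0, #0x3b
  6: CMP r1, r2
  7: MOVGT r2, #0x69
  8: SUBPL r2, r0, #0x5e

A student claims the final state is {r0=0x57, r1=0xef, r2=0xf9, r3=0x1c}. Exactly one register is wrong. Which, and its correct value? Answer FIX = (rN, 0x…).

FIX = (r1, 0x92)

[0] flags=0000 → (cmp)
[1] flags=0000 GE?T → r0=0x57
[2] flags=0000 CS?F → skip
[3] flags=0000 → (cmp)
[4] flags=0000 LE?F → skip
[5] flags=0000 LS?T → r3=0x1c
[6] flags=0011 → (cmp)
[7] flags=0011 GT?F → skip
[8] flags=0011 PL?T → r2=0xf9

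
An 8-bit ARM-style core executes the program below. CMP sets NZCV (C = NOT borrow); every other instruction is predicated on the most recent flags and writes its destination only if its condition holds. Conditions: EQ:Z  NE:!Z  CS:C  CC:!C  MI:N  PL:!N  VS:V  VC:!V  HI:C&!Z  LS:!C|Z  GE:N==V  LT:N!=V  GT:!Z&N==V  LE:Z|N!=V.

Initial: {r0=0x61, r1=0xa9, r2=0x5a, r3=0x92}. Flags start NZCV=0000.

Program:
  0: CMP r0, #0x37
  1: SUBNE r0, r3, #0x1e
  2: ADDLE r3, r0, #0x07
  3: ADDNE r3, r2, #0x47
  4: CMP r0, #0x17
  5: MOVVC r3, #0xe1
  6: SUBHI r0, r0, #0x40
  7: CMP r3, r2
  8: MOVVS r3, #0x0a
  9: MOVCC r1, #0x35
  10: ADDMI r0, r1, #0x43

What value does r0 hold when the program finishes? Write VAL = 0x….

VAL = 0xec

[0] flags=0010 → (cmp)
[1] flags=0010 NE?T → r0=0x74
[2] flags=0010 LE?F → skip
[3] flags=0010 NE?T → r3=0xa1
[4] flags=0010 → (cmp)
[5] flags=0010 VC?T → r3=0xe1
[6] flags=0010 HI?T → r0=0x34
[7] flags=1010 → (cmp)
[8] flags=1010 VS?F → skip
[9] flags=1010 CC?F → skip
[10] flags=1010 MI?T → r0=0xec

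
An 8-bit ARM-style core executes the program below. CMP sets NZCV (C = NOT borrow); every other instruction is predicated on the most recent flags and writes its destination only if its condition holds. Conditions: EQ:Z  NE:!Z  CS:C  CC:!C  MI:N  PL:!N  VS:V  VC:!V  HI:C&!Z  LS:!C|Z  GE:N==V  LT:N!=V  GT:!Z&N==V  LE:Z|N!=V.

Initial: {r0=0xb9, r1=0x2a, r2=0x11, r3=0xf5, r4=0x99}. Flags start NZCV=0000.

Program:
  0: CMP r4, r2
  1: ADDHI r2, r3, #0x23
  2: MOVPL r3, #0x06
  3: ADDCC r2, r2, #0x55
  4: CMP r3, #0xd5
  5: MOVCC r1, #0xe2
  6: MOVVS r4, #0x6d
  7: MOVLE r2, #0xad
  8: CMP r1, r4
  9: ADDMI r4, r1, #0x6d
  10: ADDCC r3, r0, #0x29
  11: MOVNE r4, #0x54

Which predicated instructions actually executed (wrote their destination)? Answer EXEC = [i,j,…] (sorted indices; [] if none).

EXEC = [1,9,10,11]

0: ✓ CMP  NZCV=1010
1: ✓ ADDHI  r2←0x18
2: · MOVPL
3: · ADDCC
4: ✓ CMP  NZCV=0010
5: · MOVCC
6: · MOVVS
7: · MOVLE
8: ✓ CMP  NZCV=1001
9: ✓ ADDMI  r4←0x97
10: ✓ ADDCC  r3←0xe2
11: ✓ MOVNE  r4←0x54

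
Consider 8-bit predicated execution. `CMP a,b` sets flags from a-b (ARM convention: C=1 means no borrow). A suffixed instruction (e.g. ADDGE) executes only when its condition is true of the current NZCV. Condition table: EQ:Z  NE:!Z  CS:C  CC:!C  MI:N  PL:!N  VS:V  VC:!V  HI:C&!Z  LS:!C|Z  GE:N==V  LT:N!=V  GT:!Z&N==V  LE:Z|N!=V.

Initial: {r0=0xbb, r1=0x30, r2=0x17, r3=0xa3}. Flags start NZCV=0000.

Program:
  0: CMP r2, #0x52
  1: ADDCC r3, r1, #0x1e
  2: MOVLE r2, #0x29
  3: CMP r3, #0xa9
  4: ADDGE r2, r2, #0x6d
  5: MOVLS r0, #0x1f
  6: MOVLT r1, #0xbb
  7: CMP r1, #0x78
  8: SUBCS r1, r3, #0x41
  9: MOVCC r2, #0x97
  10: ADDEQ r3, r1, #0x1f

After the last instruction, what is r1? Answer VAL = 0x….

0: ✓ CMP  NZCV=1000
1: ✓ ADDCC  r3←0x4e
2: ✓ MOVLE  r2←0x29
3: ✓ CMP  NZCV=1001
4: ✓ ADDGE  r2←0x96
5: ✓ MOVLS  r0←0x1f
6: · MOVLT
7: ✓ CMP  NZCV=1000
8: · SUBCS
9: ✓ MOVCC  r2←0x97
10: · ADDEQ

VAL = 0x30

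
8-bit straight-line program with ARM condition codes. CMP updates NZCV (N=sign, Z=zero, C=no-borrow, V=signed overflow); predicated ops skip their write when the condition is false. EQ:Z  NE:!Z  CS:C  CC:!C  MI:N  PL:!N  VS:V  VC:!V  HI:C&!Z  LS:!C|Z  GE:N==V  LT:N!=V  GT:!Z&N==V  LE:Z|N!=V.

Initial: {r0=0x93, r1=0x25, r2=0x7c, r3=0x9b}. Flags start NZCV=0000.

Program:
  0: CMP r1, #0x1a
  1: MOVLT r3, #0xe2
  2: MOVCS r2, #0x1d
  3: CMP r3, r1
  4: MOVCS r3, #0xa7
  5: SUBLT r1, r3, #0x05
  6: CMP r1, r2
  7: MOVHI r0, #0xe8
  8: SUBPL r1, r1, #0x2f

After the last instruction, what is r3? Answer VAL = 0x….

VAL = 0xa7

0: ✓ CMP  NZCV=0010
1: · MOVLT
2: ✓ MOVCS  r2←0x1d
3: ✓ CMP  NZCV=0011
4: ✓ MOVCS  r3←0xa7
5: ✓ SUBLT  r1←0xa2
6: ✓ CMP  NZCV=1010
7: ✓ MOVHI  r0←0xe8
8: · SUBPL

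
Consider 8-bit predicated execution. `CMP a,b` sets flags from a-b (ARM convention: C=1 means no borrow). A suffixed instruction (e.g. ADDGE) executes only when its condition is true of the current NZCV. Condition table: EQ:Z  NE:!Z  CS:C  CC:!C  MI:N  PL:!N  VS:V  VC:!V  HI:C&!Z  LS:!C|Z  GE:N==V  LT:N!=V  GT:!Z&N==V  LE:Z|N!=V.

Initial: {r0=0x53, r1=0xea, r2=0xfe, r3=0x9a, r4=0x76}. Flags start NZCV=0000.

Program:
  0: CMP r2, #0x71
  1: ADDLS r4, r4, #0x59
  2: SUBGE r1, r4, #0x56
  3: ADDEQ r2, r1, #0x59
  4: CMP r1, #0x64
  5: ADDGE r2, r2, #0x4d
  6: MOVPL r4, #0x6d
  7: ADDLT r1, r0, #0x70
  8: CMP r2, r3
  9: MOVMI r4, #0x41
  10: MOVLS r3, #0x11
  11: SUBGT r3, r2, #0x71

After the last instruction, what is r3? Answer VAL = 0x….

VAL = 0x8d

0: ✓ CMP  NZCV=1010
1: · ADDLS
2: · SUBGE
3: · ADDEQ
4: ✓ CMP  NZCV=1010
5: · ADDGE
6: · MOVPL
7: ✓ ADDLT  r1←0xc3
8: ✓ CMP  NZCV=0010
9: · MOVMI
10: · MOVLS
11: ✓ SUBGT  r3←0x8d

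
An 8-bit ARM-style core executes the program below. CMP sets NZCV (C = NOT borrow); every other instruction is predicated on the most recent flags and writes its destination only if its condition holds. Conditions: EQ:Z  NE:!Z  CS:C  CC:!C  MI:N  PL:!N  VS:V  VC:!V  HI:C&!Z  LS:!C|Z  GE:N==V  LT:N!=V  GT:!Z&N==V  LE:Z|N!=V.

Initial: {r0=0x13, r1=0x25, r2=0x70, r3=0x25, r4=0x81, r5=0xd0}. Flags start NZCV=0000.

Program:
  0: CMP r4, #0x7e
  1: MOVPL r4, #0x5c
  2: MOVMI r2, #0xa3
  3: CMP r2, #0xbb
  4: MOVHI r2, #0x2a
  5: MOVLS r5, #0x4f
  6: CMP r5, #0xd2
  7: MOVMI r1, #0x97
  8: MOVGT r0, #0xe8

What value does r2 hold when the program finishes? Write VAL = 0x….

VAL = 0x70

0: ✓ CMP  NZCV=0011
1: ✓ MOVPL  r4←0x5c
2: · MOVMI
3: ✓ CMP  NZCV=1001
4: · MOVHI
5: ✓ MOVLS  r5←0x4f
6: ✓ CMP  NZCV=0000
7: · MOVMI
8: ✓ MOVGT  r0←0xe8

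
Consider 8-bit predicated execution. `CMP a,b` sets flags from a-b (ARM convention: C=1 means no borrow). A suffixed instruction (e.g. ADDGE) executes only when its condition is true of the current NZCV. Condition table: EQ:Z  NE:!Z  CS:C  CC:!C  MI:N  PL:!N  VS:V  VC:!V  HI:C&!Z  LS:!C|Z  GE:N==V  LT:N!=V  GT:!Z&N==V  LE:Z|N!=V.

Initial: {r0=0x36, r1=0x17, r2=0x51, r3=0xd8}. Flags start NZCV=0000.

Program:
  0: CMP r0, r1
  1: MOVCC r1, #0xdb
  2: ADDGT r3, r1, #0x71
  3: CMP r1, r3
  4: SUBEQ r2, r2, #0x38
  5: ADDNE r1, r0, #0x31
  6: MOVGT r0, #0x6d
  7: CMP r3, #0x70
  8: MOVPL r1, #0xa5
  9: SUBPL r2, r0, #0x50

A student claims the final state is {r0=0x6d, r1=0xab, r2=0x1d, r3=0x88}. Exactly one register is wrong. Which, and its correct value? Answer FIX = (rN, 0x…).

[0] flags=0010 → (cmp)
[1] flags=0010 CC?F → skip
[2] flags=0010 GT?T → r3=0x88
[3] flags=1001 → (cmp)
[4] flags=1001 EQ?F → skip
[5] flags=1001 NE?T → r1=0x67
[6] flags=1001 GT?T → r0=0x6d
[7] flags=0011 → (cmp)
[8] flags=0011 PL?T → r1=0xa5
[9] flags=0011 PL?T → r2=0x1d

FIX = (r1, 0xa5)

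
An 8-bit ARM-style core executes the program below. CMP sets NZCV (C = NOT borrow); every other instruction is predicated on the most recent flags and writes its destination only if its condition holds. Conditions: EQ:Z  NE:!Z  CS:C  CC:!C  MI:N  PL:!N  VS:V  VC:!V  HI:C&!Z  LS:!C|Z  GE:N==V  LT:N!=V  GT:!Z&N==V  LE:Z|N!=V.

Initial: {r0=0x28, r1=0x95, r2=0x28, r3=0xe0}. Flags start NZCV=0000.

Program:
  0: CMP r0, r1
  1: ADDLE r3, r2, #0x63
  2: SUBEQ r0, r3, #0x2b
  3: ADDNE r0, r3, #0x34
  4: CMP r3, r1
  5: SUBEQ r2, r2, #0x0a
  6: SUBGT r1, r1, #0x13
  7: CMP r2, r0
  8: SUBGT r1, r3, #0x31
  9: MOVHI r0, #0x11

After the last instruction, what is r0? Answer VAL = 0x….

VAL = 0x11

[0] flags=1001 → (cmp)
[1] flags=1001 LE?F → skip
[2] flags=1001 EQ?F → skip
[3] flags=1001 NE?T → r0=0x14
[4] flags=0010 → (cmp)
[5] flags=0010 EQ?F → skip
[6] flags=0010 GT?T → r1=0x82
[7] flags=0010 → (cmp)
[8] flags=0010 GT?T → r1=0xaf
[9] flags=0010 HI?T → r0=0x11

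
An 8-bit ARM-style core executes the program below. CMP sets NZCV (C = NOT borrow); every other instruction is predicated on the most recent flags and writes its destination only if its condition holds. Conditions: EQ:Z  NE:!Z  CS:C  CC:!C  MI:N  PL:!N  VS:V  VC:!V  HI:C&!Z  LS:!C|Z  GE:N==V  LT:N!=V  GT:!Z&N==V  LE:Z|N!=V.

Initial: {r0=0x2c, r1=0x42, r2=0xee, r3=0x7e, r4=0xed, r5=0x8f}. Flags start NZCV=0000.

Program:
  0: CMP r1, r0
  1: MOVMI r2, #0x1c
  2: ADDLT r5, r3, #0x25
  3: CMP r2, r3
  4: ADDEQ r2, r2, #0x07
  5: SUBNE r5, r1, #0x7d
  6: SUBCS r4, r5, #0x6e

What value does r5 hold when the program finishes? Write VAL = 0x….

0: ✓ CMP  NZCV=0010
1: · MOVMI
2: · ADDLT
3: ✓ CMP  NZCV=0011
4: · ADDEQ
5: ✓ SUBNE  r5←0xc5
6: ✓ SUBCS  r4←0x57

VAL = 0xc5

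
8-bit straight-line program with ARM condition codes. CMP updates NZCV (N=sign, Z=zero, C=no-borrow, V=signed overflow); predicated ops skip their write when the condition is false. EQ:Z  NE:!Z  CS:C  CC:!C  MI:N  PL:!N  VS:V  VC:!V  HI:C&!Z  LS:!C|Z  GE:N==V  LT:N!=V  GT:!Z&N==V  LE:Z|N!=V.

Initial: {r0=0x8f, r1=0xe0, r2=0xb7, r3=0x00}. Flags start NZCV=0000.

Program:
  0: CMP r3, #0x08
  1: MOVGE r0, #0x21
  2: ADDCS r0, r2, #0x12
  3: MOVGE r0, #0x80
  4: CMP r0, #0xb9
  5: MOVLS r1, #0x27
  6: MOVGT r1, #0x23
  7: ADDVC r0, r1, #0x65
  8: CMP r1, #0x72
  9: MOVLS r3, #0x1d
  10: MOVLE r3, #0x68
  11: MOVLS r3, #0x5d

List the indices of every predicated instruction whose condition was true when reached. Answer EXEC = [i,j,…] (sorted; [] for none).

0: ✓ CMP  NZCV=1000
1: · MOVGE
2: · ADDCS
3: · MOVGE
4: ✓ CMP  NZCV=1000
5: ✓ MOVLS  r1←0x27
6: · MOVGT
7: ✓ ADDVC  r0←0x8c
8: ✓ CMP  NZCV=1000
9: ✓ MOVLS  r3←0x1d
10: ✓ MOVLE  r3←0x68
11: ✓ MOVLS  r3←0x5d

EXEC = [5,7,9,10,11]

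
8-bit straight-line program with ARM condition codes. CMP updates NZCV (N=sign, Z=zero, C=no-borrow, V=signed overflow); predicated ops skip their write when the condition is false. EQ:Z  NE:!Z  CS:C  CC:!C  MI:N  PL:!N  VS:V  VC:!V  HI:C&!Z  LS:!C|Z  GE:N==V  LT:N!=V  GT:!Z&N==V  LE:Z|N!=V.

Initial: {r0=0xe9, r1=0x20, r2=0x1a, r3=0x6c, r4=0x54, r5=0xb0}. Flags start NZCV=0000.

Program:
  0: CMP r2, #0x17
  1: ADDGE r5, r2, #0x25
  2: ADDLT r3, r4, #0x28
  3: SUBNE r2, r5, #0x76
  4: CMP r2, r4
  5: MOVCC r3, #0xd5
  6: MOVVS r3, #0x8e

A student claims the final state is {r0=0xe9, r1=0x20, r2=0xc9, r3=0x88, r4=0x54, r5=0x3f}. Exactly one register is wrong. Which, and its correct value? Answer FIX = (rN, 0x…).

0: ✓ CMP  NZCV=0010
1: ✓ ADDGE  r5←0x3f
2: · ADDLT
3: ✓ SUBNE  r2←0xc9
4: ✓ CMP  NZCV=0011
5: · MOVCC
6: ✓ MOVVS  r3←0x8e

FIX = (r3, 0x8e)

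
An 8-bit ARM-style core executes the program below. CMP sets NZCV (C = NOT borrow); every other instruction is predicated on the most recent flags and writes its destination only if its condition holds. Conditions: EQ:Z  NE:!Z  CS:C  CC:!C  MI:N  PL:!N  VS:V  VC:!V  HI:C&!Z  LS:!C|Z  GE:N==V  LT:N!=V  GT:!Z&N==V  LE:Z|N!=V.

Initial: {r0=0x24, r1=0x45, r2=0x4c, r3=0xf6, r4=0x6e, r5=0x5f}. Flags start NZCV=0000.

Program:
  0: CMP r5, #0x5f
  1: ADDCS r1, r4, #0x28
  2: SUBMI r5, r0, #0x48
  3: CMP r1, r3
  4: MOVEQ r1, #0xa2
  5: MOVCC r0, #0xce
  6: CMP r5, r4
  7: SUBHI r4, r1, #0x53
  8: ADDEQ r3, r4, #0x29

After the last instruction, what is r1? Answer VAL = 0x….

VAL = 0x96

0: ✓ CMP  NZCV=0110
1: ✓ ADDCS  r1←0x96
2: · SUBMI
3: ✓ CMP  NZCV=1000
4: · MOVEQ
5: ✓ MOVCC  r0←0xce
6: ✓ CMP  NZCV=1000
7: · SUBHI
8: · ADDEQ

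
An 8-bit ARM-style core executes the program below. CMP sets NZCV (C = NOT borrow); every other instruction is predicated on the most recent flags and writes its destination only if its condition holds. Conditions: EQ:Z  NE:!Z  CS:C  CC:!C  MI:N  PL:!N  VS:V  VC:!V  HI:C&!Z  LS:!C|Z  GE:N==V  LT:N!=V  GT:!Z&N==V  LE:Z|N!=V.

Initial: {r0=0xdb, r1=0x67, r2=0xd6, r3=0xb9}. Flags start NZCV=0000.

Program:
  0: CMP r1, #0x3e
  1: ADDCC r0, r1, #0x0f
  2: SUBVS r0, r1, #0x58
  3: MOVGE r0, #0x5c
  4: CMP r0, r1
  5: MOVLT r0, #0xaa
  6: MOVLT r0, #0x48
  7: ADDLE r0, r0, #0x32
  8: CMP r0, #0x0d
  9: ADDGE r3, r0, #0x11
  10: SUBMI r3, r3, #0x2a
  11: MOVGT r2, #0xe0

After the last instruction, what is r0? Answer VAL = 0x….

VAL = 0x7a

[0] flags=0010 → (cmp)
[1] flags=0010 CC?F → skip
[2] flags=0010 VS?F → skip
[3] flags=0010 GE?T → r0=0x5c
[4] flags=1000 → (cmp)
[5] flags=1000 LT?T → r0=0xaa
[6] flags=1000 LT?T → r0=0x48
[7] flags=1000 LE?T → r0=0x7a
[8] flags=0010 → (cmp)
[9] flags=0010 GE?T → r3=0x8b
[10] flags=0010 MI?F → skip
[11] flags=0010 GT?T → r2=0xe0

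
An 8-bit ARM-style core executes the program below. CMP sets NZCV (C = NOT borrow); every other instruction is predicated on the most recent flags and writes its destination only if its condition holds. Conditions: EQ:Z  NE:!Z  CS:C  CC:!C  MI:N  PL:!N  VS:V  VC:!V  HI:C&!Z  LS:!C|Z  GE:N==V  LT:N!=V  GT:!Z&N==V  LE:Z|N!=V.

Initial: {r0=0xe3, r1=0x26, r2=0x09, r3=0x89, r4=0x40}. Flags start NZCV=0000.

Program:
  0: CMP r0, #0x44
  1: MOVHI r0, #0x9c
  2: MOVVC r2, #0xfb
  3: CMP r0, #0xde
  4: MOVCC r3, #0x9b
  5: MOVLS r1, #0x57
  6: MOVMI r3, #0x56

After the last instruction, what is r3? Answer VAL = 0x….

0: ✓ CMP  NZCV=1010
1: ✓ MOVHI  r0←0x9c
2: ✓ MOVVC  r2←0xfb
3: ✓ CMP  NZCV=1000
4: ✓ MOVCC  r3←0x9b
5: ✓ MOVLS  r1←0x57
6: ✓ MOVMI  r3←0x56

VAL = 0x56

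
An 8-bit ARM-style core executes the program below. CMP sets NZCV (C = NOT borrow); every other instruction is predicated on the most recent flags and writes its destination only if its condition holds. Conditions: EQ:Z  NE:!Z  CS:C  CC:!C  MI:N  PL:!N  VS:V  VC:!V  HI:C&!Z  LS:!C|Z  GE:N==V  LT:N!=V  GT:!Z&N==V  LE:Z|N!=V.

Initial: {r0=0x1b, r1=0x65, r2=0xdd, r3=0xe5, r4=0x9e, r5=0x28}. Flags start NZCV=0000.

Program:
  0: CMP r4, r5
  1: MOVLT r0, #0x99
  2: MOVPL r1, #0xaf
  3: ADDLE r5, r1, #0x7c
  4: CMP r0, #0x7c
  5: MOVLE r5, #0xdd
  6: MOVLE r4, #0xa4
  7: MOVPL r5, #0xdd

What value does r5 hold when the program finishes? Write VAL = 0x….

VAL = 0xdd

[0] flags=0011 → (cmp)
[1] flags=0011 LT?T → r0=0x99
[2] flags=0011 PL?T → r1=0xaf
[3] flags=0011 LE?T → r5=0x2b
[4] flags=0011 → (cmp)
[5] flags=0011 LE?T → r5=0xdd
[6] flags=0011 LE?T → r4=0xa4
[7] flags=0011 PL?T → r5=0xdd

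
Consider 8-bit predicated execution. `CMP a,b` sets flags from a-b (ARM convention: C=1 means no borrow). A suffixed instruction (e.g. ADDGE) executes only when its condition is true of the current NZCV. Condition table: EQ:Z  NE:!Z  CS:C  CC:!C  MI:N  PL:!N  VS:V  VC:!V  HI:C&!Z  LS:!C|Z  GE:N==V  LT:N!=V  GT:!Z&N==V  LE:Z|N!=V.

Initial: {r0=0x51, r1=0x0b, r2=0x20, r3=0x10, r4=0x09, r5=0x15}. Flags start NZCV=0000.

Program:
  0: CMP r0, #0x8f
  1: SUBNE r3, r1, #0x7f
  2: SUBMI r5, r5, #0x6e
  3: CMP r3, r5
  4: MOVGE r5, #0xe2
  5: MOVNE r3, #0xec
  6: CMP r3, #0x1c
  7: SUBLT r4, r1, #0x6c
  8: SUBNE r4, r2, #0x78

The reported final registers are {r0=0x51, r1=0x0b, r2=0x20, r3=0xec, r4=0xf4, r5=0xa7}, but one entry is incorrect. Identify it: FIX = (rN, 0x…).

[0] flags=1001 → (cmp)
[1] flags=1001 NE?T → r3=0x8c
[2] flags=1001 MI?T → r5=0xa7
[3] flags=1000 → (cmp)
[4] flags=1000 GE?F → skip
[5] flags=1000 NE?T → r3=0xec
[6] flags=1010 → (cmp)
[7] flags=1010 LT?T → r4=0x9f
[8] flags=1010 NE?T → r4=0xa8

FIX = (r4, 0xa8)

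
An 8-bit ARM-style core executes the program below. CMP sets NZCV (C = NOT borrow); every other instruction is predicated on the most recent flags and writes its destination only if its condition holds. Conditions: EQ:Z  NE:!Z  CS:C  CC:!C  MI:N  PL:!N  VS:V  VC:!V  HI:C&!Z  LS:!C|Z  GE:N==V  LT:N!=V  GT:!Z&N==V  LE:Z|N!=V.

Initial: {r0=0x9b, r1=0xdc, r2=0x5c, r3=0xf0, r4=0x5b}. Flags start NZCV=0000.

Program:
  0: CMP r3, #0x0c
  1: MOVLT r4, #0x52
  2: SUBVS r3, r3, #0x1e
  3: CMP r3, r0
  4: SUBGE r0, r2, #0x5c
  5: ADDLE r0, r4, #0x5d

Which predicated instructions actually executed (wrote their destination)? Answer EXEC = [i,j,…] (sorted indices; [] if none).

EXEC = [1,4]

0: ✓ CMP  NZCV=1010
1: ✓ MOVLT  r4←0x52
2: · SUBVS
3: ✓ CMP  NZCV=0010
4: ✓ SUBGE  r0←0x00
5: · ADDLE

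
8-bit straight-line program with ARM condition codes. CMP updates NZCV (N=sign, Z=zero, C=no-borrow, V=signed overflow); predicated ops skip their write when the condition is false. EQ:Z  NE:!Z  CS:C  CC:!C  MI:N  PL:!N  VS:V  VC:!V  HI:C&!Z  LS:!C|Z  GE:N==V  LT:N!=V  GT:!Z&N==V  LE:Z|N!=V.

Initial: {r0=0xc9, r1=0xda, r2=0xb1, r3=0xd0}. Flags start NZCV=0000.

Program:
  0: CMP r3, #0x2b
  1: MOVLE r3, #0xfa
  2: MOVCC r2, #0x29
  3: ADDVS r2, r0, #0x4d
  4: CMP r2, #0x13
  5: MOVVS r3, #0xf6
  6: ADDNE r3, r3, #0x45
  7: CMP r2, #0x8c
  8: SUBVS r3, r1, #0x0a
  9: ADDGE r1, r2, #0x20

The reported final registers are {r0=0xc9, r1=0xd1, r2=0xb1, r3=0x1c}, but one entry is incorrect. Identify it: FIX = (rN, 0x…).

0: ✓ CMP  NZCV=1010
1: ✓ MOVLE  r3←0xfa
2: · MOVCC
3: · ADDVS
4: ✓ CMP  NZCV=1010
5: · MOVVS
6: ✓ ADDNE  r3←0x3f
7: ✓ CMP  NZCV=0010
8: · SUBVS
9: ✓ ADDGE  r1←0xd1

FIX = (r3, 0x3f)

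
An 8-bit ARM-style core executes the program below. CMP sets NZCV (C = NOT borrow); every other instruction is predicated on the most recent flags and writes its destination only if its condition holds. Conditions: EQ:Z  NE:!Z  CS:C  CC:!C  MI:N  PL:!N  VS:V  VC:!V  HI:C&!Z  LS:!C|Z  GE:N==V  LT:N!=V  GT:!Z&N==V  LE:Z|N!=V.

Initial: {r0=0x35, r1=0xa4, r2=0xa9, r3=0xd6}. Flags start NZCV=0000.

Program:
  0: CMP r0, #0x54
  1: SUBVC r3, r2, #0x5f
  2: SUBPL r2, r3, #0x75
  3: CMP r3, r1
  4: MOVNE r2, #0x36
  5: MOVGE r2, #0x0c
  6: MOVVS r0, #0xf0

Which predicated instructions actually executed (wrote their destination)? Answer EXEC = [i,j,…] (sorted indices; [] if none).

0: ✓ CMP  NZCV=1000
1: ✓ SUBVC  r3←0x4a
2: · SUBPL
3: ✓ CMP  NZCV=1001
4: ✓ MOVNE  r2←0x36
5: ✓ MOVGE  r2←0x0c
6: ✓ MOVVS  r0←0xf0

EXEC = [1,4,5,6]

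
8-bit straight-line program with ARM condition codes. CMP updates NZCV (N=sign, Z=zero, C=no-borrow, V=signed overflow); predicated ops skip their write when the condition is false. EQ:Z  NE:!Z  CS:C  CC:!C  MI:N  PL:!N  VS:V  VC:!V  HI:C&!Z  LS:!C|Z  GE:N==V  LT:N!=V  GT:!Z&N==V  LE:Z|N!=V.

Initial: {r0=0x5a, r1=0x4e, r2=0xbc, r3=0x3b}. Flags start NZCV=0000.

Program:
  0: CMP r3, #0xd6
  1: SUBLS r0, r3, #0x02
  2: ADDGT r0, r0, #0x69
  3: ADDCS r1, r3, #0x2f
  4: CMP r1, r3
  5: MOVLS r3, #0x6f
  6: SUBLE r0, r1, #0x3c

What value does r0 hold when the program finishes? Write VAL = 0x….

VAL = 0xa2

[0] flags=0000 → (cmp)
[1] flags=0000 LS?T → r0=0x39
[2] flags=0000 GT?T → r0=0xa2
[3] flags=0000 CS?F → skip
[4] flags=0010 → (cmp)
[5] flags=0010 LS?F → skip
[6] flags=0010 LE?F → skip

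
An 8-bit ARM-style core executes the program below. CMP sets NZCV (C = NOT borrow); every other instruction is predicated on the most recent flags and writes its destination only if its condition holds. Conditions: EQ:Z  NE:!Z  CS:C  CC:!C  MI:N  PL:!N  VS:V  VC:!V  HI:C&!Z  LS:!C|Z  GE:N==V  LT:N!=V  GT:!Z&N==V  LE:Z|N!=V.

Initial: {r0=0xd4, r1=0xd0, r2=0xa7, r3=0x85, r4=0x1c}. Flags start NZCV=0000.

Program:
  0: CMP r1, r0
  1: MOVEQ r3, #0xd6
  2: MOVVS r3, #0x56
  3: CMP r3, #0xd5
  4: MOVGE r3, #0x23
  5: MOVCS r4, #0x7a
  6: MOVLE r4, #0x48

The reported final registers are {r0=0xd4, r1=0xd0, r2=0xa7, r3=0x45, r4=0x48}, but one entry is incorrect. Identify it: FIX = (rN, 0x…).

[0] flags=1000 → (cmp)
[1] flags=1000 EQ?F → skip
[2] flags=1000 VS?F → skip
[3] flags=1000 → (cmp)
[4] flags=1000 GE?F → skip
[5] flags=1000 CS?F → skip
[6] flags=1000 LE?T → r4=0x48

FIX = (r3, 0x85)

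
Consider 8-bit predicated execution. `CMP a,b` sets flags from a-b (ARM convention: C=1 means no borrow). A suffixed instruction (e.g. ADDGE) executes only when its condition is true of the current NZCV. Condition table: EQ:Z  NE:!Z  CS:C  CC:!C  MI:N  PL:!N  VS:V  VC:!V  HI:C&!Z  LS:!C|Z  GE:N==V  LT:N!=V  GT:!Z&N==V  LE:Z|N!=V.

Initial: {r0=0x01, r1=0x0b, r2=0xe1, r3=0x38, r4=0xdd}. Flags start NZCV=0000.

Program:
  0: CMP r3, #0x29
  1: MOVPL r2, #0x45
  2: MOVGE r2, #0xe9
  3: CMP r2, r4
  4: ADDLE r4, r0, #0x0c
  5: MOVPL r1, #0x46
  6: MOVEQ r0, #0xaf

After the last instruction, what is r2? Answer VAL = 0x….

VAL = 0xe9

[0] flags=0010 → (cmp)
[1] flags=0010 PL?T → r2=0x45
[2] flags=0010 GE?T → r2=0xe9
[3] flags=0010 → (cmp)
[4] flags=0010 LE?F → skip
[5] flags=0010 PL?T → r1=0x46
[6] flags=0010 EQ?F → skip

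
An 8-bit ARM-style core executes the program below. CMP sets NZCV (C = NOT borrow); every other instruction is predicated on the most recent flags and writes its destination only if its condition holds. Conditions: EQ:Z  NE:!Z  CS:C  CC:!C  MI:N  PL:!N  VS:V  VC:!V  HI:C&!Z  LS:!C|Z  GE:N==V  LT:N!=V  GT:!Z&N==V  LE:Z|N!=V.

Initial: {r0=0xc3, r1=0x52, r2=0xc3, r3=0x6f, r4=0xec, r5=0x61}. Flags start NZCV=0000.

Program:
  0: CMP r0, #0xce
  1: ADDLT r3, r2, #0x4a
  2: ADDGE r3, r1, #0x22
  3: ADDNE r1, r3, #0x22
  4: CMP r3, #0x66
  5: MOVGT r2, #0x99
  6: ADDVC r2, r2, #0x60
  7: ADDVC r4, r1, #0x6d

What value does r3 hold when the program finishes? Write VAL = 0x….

[0] flags=1000 → (cmp)
[1] flags=1000 LT?T → r3=0x0d
[2] flags=1000 GE?F → skip
[3] flags=1000 NE?T → r1=0x2f
[4] flags=1000 → (cmp)
[5] flags=1000 GT?F → skip
[6] flags=1000 VC?T → r2=0x23
[7] flags=1000 VC?T → r4=0x9c

VAL = 0x0d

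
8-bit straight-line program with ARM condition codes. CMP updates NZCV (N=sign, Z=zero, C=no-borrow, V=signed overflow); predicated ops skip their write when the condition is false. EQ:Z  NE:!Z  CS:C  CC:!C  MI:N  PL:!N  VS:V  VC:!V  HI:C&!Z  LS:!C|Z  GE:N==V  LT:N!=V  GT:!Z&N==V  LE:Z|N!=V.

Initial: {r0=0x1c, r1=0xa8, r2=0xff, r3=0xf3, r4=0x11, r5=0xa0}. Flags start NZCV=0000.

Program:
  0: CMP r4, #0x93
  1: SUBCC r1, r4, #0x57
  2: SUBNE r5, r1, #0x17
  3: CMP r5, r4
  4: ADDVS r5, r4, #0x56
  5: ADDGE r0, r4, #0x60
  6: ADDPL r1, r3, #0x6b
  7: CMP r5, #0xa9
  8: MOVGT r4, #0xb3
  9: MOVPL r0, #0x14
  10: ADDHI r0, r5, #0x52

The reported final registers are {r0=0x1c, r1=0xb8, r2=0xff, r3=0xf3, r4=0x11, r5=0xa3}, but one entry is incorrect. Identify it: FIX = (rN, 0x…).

0: ✓ CMP  NZCV=0000
1: ✓ SUBCC  r1←0xba
2: ✓ SUBNE  r5←0xa3
3: ✓ CMP  NZCV=1010
4: · ADDVS
5: · ADDGE
6: · ADDPL
7: ✓ CMP  NZCV=1000
8: · MOVGT
9: · MOVPL
10: · ADDHI

FIX = (r1, 0xba)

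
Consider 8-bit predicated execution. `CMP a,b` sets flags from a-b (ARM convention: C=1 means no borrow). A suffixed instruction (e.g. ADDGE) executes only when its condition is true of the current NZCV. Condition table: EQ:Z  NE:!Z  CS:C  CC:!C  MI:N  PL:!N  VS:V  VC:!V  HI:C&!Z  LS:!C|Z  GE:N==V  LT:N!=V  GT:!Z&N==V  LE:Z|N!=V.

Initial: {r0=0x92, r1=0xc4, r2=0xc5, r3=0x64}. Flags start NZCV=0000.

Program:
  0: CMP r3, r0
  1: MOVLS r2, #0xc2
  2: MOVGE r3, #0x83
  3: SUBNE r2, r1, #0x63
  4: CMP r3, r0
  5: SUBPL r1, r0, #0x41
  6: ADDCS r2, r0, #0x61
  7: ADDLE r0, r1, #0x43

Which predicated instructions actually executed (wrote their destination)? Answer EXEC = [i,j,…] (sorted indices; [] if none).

EXEC = [1,2,3,7]

0: ✓ CMP  NZCV=1001
1: ✓ MOVLS  r2←0xc2
2: ✓ MOVGE  r3←0x83
3: ✓ SUBNE  r2←0x61
4: ✓ CMP  NZCV=1000
5: · SUBPL
6: · ADDCS
7: ✓ ADDLE  r0←0x07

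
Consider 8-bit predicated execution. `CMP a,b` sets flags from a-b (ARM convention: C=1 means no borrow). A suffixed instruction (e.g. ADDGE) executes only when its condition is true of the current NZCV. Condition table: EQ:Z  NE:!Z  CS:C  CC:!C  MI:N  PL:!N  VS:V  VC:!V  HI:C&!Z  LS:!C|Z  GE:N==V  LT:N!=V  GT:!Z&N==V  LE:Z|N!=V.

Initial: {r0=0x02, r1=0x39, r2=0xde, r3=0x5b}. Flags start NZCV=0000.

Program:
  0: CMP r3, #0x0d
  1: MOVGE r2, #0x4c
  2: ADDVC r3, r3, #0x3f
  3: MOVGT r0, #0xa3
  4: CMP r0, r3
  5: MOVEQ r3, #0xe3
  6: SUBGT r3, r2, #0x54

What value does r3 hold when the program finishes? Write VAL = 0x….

VAL = 0xf8

[0] flags=0010 → (cmp)
[1] flags=0010 GE?T → r2=0x4c
[2] flags=0010 VC?T → r3=0x9a
[3] flags=0010 GT?T → r0=0xa3
[4] flags=0010 → (cmp)
[5] flags=0010 EQ?F → skip
[6] flags=0010 GT?T → r3=0xf8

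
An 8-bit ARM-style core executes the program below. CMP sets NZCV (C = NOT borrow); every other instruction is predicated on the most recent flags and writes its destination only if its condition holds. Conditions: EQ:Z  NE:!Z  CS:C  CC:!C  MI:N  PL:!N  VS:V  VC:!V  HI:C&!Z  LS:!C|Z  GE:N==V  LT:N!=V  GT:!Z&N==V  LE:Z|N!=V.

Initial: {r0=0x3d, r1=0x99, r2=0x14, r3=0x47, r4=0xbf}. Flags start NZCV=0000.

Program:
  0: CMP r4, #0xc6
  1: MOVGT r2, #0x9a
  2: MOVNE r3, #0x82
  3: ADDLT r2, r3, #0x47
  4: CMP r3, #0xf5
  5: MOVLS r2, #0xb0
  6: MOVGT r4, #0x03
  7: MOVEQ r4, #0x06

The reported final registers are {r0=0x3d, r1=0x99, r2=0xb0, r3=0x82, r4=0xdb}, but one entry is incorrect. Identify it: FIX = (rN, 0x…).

FIX = (r4, 0xbf)

0: ✓ CMP  NZCV=1000
1: · MOVGT
2: ✓ MOVNE  r3←0x82
3: ✓ ADDLT  r2←0xc9
4: ✓ CMP  NZCV=1000
5: ✓ MOVLS  r2←0xb0
6: · MOVGT
7: · MOVEQ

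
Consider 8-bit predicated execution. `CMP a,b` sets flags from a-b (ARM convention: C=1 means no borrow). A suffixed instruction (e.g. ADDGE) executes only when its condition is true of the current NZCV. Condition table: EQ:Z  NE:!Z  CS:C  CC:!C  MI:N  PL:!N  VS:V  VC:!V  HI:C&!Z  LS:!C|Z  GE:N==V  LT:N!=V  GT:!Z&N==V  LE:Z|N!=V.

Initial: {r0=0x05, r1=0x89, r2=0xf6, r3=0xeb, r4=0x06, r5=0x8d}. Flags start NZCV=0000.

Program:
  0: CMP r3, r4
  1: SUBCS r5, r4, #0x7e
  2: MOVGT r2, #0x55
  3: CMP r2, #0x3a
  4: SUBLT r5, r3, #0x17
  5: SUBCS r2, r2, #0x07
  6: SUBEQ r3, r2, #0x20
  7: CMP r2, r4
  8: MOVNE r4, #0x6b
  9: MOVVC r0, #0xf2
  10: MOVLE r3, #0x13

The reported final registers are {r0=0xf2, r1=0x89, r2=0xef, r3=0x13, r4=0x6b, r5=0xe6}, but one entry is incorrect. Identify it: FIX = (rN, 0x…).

[0] flags=1010 → (cmp)
[1] flags=1010 CS?T → r5=0x88
[2] flags=1010 GT?F → skip
[3] flags=1010 → (cmp)
[4] flags=1010 LT?T → r5=0xd4
[5] flags=1010 CS?T → r2=0xef
[6] flags=1010 EQ?F → skip
[7] flags=1010 → (cmp)
[8] flags=1010 NE?T → r4=0x6b
[9] flags=1010 VC?T → r0=0xf2
[10] flags=1010 LE?T → r3=0x13

FIX = (r5, 0xd4)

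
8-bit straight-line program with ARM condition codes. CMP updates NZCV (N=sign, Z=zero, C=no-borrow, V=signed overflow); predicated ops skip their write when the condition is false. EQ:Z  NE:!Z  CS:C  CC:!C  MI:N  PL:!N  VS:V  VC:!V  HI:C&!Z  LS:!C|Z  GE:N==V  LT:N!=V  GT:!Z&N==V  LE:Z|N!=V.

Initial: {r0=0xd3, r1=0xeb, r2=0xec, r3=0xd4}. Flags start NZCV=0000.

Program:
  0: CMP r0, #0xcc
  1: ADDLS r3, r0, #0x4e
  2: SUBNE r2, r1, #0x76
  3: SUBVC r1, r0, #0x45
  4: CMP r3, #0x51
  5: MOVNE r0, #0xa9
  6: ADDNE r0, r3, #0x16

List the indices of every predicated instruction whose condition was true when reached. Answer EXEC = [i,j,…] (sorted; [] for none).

[0] flags=0010 → (cmp)
[1] flags=0010 LS?F → skip
[2] flags=0010 NE?T → r2=0x75
[3] flags=0010 VC?T → r1=0x8e
[4] flags=1010 → (cmp)
[5] flags=1010 NE?T → r0=0xa9
[6] flags=1010 NE?T → r0=0xea

EXEC = [2,3,5,6]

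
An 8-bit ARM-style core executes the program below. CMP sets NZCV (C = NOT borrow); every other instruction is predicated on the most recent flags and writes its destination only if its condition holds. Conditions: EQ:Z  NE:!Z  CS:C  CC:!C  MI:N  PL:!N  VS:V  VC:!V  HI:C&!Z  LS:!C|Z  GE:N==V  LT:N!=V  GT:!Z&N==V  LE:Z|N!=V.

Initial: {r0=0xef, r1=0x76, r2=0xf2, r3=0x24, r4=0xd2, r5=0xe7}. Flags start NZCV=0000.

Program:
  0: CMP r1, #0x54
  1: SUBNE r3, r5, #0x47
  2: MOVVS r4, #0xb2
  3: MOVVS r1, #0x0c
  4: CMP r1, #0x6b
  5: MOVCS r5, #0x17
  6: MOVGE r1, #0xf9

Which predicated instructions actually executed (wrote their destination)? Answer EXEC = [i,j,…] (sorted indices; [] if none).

EXEC = [1,5,6]

[0] flags=0010 → (cmp)
[1] flags=0010 NE?T → r3=0xa0
[2] flags=0010 VS?F → skip
[3] flags=0010 VS?F → skip
[4] flags=0010 → (cmp)
[5] flags=0010 CS?T → r5=0x17
[6] flags=0010 GE?T → r1=0xf9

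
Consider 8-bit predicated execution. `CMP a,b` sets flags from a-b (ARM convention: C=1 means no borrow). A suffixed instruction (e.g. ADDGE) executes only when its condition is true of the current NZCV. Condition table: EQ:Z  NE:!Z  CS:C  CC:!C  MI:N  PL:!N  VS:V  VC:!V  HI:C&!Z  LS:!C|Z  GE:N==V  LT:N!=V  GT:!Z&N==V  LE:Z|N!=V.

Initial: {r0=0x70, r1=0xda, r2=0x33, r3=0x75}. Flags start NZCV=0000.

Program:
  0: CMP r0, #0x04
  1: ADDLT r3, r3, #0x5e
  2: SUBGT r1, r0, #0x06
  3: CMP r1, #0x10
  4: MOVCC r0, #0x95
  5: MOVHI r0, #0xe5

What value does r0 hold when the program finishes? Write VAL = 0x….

VAL = 0xe5

0: ✓ CMP  NZCV=0010
1: · ADDLT
2: ✓ SUBGT  r1←0x6a
3: ✓ CMP  NZCV=0010
4: · MOVCC
5: ✓ MOVHI  r0←0xe5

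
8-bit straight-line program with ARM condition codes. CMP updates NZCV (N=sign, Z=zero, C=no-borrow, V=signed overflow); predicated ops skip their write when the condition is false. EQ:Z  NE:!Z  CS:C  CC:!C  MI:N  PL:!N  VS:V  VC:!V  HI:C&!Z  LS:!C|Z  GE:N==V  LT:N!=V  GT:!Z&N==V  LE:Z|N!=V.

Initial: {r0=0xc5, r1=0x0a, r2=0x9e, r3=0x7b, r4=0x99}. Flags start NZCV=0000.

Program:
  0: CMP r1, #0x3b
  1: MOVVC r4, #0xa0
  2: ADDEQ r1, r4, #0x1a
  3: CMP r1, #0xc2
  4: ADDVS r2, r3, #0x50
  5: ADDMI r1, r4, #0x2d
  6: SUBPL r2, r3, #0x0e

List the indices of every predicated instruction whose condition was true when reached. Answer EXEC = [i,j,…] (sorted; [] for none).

[0] flags=1000 → (cmp)
[1] flags=1000 VC?T → r4=0xa0
[2] flags=1000 EQ?F → skip
[3] flags=0000 → (cmp)
[4] flags=0000 VS?F → skip
[5] flags=0000 MI?F → skip
[6] flags=0000 PL?T → r2=0x6d

EXEC = [1,6]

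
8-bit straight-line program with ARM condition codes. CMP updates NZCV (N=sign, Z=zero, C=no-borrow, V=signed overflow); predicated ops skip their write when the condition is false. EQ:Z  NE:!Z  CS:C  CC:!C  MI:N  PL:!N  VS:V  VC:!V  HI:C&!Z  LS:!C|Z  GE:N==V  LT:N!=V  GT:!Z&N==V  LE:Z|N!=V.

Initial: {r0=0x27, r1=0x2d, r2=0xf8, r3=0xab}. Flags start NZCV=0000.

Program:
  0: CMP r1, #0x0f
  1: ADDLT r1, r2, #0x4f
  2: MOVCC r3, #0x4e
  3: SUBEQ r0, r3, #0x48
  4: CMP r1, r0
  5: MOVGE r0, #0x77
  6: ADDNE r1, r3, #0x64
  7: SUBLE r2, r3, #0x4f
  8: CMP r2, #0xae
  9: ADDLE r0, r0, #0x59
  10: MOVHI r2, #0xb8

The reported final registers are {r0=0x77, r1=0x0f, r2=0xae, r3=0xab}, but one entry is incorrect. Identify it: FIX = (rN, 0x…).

[0] flags=0010 → (cmp)
[1] flags=0010 LT?F → skip
[2] flags=0010 CC?F → skip
[3] flags=0010 EQ?F → skip
[4] flags=0010 → (cmp)
[5] flags=0010 GE?T → r0=0x77
[6] flags=0010 NE?T → r1=0x0f
[7] flags=0010 LE?F → skip
[8] flags=0010 → (cmp)
[9] flags=0010 LE?F → skip
[10] flags=0010 HI?T → r2=0xb8

FIX = (r2, 0xb8)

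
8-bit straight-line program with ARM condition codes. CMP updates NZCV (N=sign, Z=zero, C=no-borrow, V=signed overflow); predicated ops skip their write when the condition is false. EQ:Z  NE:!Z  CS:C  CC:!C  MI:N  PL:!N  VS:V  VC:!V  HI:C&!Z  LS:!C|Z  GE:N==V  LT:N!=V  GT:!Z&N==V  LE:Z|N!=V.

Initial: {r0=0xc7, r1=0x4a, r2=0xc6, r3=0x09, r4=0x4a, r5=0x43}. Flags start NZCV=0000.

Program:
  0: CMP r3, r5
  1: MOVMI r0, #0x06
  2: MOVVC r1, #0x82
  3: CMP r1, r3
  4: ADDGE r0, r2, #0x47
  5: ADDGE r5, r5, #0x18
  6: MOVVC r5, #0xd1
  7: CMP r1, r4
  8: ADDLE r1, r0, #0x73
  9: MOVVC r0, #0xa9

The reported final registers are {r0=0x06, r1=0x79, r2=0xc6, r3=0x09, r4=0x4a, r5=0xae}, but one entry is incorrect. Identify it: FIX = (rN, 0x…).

FIX = (r5, 0x43)

[0] flags=1000 → (cmp)
[1] flags=1000 MI?T → r0=0x06
[2] flags=1000 VC?T → r1=0x82
[3] flags=0011 → (cmp)
[4] flags=0011 GE?F → skip
[5] flags=0011 GE?F → skip
[6] flags=0011 VC?F → skip
[7] flags=0011 → (cmp)
[8] flags=0011 LE?T → r1=0x79
[9] flags=0011 VC?F → skip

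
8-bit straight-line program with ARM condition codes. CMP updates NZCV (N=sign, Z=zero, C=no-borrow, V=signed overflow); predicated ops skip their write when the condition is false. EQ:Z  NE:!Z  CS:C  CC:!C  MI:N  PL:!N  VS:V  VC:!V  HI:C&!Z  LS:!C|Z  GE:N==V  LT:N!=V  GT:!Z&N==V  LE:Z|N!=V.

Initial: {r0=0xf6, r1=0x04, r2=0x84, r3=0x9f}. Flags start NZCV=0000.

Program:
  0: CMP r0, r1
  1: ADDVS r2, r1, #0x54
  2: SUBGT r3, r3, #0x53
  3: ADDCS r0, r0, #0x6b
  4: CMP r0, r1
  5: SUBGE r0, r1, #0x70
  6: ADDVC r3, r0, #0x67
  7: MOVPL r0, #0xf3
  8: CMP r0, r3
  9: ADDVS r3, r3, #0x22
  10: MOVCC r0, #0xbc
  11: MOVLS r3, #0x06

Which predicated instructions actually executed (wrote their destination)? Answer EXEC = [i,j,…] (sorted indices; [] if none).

EXEC = [3,5,6,7,10,11]

0: ✓ CMP  NZCV=1010
1: · ADDVS
2: · SUBGT
3: ✓ ADDCS  r0←0x61
4: ✓ CMP  NZCV=0010
5: ✓ SUBGE  r0←0x94
6: ✓ ADDVC  r3←0xfb
7: ✓ MOVPL  r0←0xf3
8: ✓ CMP  NZCV=1000
9: · ADDVS
10: ✓ MOVCC  r0←0xbc
11: ✓ MOVLS  r3←0x06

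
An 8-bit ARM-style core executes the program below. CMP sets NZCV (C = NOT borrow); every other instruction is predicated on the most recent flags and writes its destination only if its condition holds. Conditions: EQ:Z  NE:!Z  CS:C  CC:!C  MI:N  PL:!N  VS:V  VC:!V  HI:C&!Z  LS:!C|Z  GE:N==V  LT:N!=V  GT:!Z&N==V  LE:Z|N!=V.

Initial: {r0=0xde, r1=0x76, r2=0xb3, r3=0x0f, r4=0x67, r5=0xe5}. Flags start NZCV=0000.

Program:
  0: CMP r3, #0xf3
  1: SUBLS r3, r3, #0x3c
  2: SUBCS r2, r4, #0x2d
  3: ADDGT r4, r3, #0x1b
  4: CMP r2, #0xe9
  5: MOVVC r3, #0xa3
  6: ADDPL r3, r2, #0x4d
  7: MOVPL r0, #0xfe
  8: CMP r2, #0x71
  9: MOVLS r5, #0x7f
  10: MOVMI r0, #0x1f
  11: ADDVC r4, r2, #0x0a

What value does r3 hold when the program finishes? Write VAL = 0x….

VAL = 0xa3

0: ✓ CMP  NZCV=0000
1: ✓ SUBLS  r3←0xd3
2: · SUBCS
3: ✓ ADDGT  r4←0xee
4: ✓ CMP  NZCV=1000
5: ✓ MOVVC  r3←0xa3
6: · ADDPL
7: · MOVPL
8: ✓ CMP  NZCV=0011
9: · MOVLS
10: · MOVMI
11: · ADDVC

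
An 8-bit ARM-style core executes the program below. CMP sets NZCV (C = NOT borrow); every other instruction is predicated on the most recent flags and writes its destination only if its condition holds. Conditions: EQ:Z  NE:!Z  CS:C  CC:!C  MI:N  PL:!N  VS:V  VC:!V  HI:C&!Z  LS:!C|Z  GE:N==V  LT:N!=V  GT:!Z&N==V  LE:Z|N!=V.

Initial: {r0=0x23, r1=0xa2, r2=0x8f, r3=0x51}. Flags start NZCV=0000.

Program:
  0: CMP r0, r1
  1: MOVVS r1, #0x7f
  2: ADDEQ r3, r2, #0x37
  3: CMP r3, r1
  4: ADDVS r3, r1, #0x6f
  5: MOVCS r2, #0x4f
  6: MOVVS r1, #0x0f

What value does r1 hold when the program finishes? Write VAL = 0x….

VAL = 0x7f

[0] flags=1001 → (cmp)
[1] flags=1001 VS?T → r1=0x7f
[2] flags=1001 EQ?F → skip
[3] flags=1000 → (cmp)
[4] flags=1000 VS?F → skip
[5] flags=1000 CS?F → skip
[6] flags=1000 VS?F → skip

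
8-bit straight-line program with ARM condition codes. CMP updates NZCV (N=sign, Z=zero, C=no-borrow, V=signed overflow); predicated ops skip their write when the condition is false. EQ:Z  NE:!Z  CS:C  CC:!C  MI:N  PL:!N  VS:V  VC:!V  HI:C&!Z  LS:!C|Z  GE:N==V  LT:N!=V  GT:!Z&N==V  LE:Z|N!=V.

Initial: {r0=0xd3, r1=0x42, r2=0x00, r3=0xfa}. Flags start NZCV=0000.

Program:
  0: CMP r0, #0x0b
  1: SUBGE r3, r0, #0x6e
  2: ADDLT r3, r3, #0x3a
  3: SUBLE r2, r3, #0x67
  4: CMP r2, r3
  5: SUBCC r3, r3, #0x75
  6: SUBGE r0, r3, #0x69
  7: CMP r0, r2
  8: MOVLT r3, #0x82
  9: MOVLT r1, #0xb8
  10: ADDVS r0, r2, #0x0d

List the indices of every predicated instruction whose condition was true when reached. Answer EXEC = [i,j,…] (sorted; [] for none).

[0] flags=1010 → (cmp)
[1] flags=1010 GE?F → skip
[2] flags=1010 LT?T → r3=0x34
[3] flags=1010 LE?T → r2=0xcd
[4] flags=1010 → (cmp)
[5] flags=1010 CC?F → skip
[6] flags=1010 GE?F → skip
[7] flags=0010 → (cmp)
[8] flags=0010 LT?F → skip
[9] flags=0010 LT?F → skip
[10] flags=0010 VS?F → skip

EXEC = [2,3]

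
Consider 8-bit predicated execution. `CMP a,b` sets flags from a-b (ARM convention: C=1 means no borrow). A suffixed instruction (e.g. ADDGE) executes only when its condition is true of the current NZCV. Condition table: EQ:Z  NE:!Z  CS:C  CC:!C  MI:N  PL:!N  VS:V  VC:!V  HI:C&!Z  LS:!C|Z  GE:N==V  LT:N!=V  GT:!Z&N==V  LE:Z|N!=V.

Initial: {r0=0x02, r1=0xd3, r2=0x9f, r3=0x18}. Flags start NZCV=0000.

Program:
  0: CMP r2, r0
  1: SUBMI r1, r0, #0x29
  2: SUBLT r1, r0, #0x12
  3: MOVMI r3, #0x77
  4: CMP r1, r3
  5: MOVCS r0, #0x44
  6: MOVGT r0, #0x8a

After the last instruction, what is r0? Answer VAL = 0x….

VAL = 0x44

0: ✓ CMP  NZCV=1010
1: ✓ SUBMI  r1←0xd9
2: ✓ SUBLT  r1←0xf0
3: ✓ MOVMI  r3←0x77
4: ✓ CMP  NZCV=0011
5: ✓ MOVCS  r0←0x44
6: · MOVGT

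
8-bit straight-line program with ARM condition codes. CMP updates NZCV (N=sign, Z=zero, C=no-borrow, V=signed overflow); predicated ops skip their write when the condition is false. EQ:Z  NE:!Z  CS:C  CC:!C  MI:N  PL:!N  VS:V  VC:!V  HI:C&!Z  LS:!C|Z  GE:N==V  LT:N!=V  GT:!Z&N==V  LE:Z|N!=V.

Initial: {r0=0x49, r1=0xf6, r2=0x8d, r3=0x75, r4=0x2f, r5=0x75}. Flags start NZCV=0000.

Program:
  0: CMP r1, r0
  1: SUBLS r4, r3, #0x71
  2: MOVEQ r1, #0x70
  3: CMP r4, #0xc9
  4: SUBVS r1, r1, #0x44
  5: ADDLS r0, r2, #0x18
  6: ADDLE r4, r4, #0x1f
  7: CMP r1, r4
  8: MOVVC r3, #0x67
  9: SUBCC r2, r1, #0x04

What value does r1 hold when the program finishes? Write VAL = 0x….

VAL = 0xf6

[0] flags=1010 → (cmp)
[1] flags=1010 LS?F → skip
[2] flags=1010 EQ?F → skip
[3] flags=0000 → (cmp)
[4] flags=0000 VS?F → skip
[5] flags=0000 LS?T → r0=0xa5
[6] flags=0000 LE?F → skip
[7] flags=1010 → (cmp)
[8] flags=1010 VC?T → r3=0x67
[9] flags=1010 CC?F → skip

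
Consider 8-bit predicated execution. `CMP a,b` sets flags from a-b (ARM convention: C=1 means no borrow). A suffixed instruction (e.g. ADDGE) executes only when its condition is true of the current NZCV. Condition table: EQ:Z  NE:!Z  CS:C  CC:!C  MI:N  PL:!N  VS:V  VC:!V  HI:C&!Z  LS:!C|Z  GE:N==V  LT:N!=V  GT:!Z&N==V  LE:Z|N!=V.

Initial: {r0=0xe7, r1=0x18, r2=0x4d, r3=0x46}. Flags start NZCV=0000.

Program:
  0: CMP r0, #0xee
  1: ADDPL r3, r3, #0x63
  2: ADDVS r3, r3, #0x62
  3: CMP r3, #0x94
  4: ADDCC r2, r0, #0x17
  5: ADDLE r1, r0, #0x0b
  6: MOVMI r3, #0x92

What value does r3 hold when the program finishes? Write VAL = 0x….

VAL = 0x92

0: ✓ CMP  NZCV=1000
1: · ADDPL
2: · ADDVS
3: ✓ CMP  NZCV=1001
4: ✓ ADDCC  r2←0xfe
5: · ADDLE
6: ✓ MOVMI  r3←0x92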